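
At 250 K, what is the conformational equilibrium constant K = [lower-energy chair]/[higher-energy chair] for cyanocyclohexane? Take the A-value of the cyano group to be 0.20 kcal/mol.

K ≈ 1.50

One chair has the cyano group axial (E = 0.20 kcal/mol) and the other has it equatorial (E = 0).
ΔG = 0.20 kcal/mol between the two chairs.
K = exp(ΔG/RT) with R = 1.987×10⁻³ kcal mol⁻¹ K⁻¹ and T = 250 K gives K ≈ 1.5.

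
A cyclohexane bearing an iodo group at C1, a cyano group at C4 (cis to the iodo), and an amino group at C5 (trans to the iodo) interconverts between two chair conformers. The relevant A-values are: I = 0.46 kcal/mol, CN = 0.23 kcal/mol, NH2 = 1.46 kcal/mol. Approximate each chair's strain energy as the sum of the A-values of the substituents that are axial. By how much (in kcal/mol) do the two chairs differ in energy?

1.23 kcal/mol

Chair I (iodo axial, cyano equatorial, amino equatorial): E = 0.46 kcal/mol.
Chair II (iodo equatorial, cyano axial, amino axial): E = 1.69 kcal/mol.
ΔE = 1.69 − 0.46 = 1.23 kcal/mol; chair I is more stable.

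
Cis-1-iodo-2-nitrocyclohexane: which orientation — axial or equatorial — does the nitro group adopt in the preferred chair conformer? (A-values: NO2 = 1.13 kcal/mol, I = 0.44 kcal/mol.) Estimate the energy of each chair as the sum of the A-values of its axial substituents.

C1 and C2 have opposite parity, so for the cis isomer the two substituents are one axial and one equatorial in each chair.
Chair I (nitro axial, iodo equatorial): E = 1.13 kcal/mol.
Chair II (nitro equatorial, iodo axial): E = 0.44 kcal/mol.
Chair II is the more stable (lower-energy) conformer, and in that chair the nitro group is equatorial.

equatorial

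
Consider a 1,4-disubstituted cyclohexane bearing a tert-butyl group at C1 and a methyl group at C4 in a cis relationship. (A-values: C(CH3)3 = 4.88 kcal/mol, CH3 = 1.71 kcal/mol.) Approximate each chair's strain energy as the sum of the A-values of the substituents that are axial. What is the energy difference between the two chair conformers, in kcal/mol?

3.17 kcal/mol

C1 and C4 have opposite parity, so for the cis isomer the two substituents are one axial and one equatorial in each chair.
Chair I (tert-butyl axial, methyl equatorial): E = 4.88 kcal/mol.
Chair II (tert-butyl equatorial, methyl axial): E = 1.71 kcal/mol.
ΔE = 4.88 − 1.71 = 3.17 kcal/mol; chair II is more stable.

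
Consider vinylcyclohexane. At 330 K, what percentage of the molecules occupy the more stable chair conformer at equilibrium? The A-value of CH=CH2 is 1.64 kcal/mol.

92.4%

One chair has the vinyl group axial (E = 1.64 kcal/mol) and the other has it equatorial (E = 0).
ΔG = 1.64 kcal/mol between the two chairs.
K = exp(ΔG/RT) with R = 1.987×10⁻³ kcal mol⁻¹ K⁻¹ and T = 330 K gives K ≈ 12.2.
Fraction in the lower-energy chair = K/(K+1) = 92.4%.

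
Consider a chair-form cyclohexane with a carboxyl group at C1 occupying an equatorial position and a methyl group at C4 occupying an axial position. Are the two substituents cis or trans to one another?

C1 and C4 have opposite parity, so their axial bonds point in opposite directions.
With opposite-parity carbons, two substituents on the same face are one axial and one equatorial; opposite faces give both axial or both equatorial.
Here the groups are equatorial/axial → same face → cis.

cis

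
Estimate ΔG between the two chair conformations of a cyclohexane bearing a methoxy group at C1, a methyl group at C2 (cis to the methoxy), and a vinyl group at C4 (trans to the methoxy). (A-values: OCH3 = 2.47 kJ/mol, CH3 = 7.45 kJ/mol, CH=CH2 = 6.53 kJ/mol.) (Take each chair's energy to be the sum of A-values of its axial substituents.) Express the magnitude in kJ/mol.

Chair I (methoxy axial, methyl equatorial, vinyl axial): E = 9.00 kJ/mol.
Chair II (methoxy equatorial, methyl axial, vinyl equatorial): E = 7.45 kJ/mol.
ΔE = 9.00 − 7.45 = 1.55 kJ/mol; chair II is more stable.

1.55 kJ/mol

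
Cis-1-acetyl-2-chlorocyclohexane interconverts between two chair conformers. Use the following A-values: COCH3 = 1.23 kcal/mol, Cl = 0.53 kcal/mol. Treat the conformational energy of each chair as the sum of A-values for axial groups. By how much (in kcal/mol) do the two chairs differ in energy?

0.70 kcal/mol

C1 and C2 have opposite parity, so for the cis isomer the two substituents are one axial and one equatorial in each chair.
Chair I (acetyl axial, chloro equatorial): E = 1.23 kcal/mol.
Chair II (acetyl equatorial, chloro axial): E = 0.53 kcal/mol.
ΔE = 1.23 − 0.53 = 0.70 kcal/mol; chair II is more stable.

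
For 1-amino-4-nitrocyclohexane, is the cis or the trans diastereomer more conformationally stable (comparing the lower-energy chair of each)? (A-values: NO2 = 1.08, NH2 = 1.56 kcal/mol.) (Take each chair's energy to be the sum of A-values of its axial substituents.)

At 1,4 positions (parity opposite): cis → (a,e or e,a); trans → (e,e or a,a).
Best chair for cis: E = 1.08 kcal/mol; best chair for trans: E = 0.00 kcal/mol.
The trans isomer is lower by 1.08 kcal/mol.

trans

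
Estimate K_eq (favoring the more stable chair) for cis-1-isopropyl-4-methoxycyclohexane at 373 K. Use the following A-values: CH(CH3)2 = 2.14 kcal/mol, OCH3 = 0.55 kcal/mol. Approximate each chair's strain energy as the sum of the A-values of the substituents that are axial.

K ≈ 8.54

C1 and C4 have opposite parity, so for the cis isomer the two substituents are one axial and one equatorial in each chair.
Chair I (isopropyl axial, methoxy equatorial): E = 2.14 kcal/mol; chair II (isopropyl equatorial, methoxy axial): E = 0.55 kcal/mol.
ΔG = 1.59 kcal/mol between the two chairs.
K = exp(ΔG/RT) with R = 1.987×10⁻³ kcal mol⁻¹ K⁻¹ and T = 373 K gives K ≈ 8.54.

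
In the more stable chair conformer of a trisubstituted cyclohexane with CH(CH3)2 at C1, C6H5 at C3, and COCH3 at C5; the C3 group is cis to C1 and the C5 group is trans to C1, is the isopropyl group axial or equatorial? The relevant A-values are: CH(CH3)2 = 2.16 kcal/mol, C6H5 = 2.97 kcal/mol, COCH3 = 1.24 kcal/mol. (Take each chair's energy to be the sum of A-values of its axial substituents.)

equatorial

Chair I (isopropyl axial, phenyl axial, acetyl equatorial): E = 5.13 kcal/mol.
Chair II (isopropyl equatorial, phenyl equatorial, acetyl axial): E = 1.24 kcal/mol.
Chair II is the more stable (lower-energy) conformer, and in that chair the isopropyl group is equatorial.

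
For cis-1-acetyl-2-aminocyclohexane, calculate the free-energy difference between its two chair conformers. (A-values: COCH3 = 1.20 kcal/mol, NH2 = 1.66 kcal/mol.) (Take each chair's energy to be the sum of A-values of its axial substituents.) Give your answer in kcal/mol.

C1 and C2 have opposite parity, so for the cis isomer the two substituents are one axial and one equatorial in each chair.
Chair I (acetyl axial, amino equatorial): E = 1.20 kcal/mol.
Chair II (acetyl equatorial, amino axial): E = 1.66 kcal/mol.
ΔE = 1.66 − 1.20 = 0.46 kcal/mol; chair I is more stable.

0.46 kcal/mol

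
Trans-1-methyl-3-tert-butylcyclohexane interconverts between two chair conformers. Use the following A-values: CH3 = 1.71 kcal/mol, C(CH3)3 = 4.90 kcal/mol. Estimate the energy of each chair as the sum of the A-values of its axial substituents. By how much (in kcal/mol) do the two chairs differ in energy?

C1 and C3 have the same parity, so for the trans isomer the two substituents are one axial and one equatorial in each chair.
Chair I (methyl axial, tert-butyl equatorial): E = 1.71 kcal/mol.
Chair II (methyl equatorial, tert-butyl axial): E = 4.90 kcal/mol.
ΔE = 4.90 − 1.71 = 3.19 kcal/mol; chair I is more stable.

3.19 kcal/mol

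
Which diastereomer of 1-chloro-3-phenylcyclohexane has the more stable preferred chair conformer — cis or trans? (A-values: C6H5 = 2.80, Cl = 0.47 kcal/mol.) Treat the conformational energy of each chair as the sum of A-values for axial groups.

At 1,3 positions (parity same): cis → (e,e or a,a); trans → (a,e or e,a).
Best chair for cis: E = 0.00 kcal/mol; best chair for trans: E = 0.47 kcal/mol.
The cis isomer is lower by 0.47 kcal/mol.

cis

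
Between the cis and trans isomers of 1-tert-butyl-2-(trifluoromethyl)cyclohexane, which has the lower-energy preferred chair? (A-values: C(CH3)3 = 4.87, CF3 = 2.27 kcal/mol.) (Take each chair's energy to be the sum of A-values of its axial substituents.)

At 1,2 positions (parity opposite): cis → (a,e or e,a); trans → (e,e or a,a).
Best chair for cis: E = 2.27 kcal/mol; best chair for trans: E = 0.00 kcal/mol.
The trans isomer is lower by 2.27 kcal/mol.

trans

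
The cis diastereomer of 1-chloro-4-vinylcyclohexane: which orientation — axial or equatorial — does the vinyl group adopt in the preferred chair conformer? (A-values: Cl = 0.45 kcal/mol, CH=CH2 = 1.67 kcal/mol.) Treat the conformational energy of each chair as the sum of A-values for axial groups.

equatorial

C1 and C4 have opposite parity, so for the cis isomer the two substituents are one axial and one equatorial in each chair.
Chair I (chloro axial, vinyl equatorial): E = 0.45 kcal/mol.
Chair II (chloro equatorial, vinyl axial): E = 1.67 kcal/mol.
Chair I is the more stable (lower-energy) conformer, and in that chair the vinyl group is equatorial.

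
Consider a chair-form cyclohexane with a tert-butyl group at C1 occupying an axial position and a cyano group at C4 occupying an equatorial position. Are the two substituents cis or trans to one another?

cis

C1 and C4 have opposite parity, so their axial bonds point in opposite directions.
With opposite-parity carbons, two substituents on the same face are one axial and one equatorial; opposite faces give both axial or both equatorial.
Here the groups are axial/equatorial → same face → cis.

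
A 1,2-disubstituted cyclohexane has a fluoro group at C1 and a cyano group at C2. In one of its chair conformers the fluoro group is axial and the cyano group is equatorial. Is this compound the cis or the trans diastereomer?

C1 and C2 have opposite parity, so their axial bonds point in opposite directions.
With opposite-parity carbons, two substituents on the same face are one axial and one equatorial; opposite faces give both axial or both equatorial.
Here the groups are axial/equatorial → same face → cis.

cis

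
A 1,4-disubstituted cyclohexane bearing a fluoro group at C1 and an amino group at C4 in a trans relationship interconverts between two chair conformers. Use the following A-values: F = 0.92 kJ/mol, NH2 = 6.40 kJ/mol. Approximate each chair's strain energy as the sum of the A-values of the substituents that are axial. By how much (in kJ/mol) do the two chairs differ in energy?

C1 and C4 have opposite parity, so for the trans isomer the two substituents are e,e in one chair and a,a in the other.
Chair I (fluoro axial, amino axial): E = 7.32 kJ/mol.
Chair II (fluoro equatorial, amino equatorial): E = 0.00 kJ/mol.
ΔE = 7.32 − 0.00 = 7.32 kJ/mol; chair II is more stable.

7.32 kJ/mol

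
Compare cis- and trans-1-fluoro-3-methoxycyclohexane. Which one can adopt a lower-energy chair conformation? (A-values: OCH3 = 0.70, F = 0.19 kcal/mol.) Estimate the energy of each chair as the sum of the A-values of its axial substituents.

At 1,3 positions (parity same): cis → (e,e or a,a); trans → (a,e or e,a).
Best chair for cis: E = 0.00 kcal/mol; best chair for trans: E = 0.19 kcal/mol.
The cis isomer is lower by 0.19 kcal/mol.

cis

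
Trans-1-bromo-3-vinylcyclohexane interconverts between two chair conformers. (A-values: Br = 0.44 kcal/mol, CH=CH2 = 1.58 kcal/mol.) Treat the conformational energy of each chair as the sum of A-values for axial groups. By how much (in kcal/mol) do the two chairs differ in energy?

C1 and C3 have the same parity, so for the trans isomer the two substituents are one axial and one equatorial in each chair.
Chair I (bromo axial, vinyl equatorial): E = 0.44 kcal/mol.
Chair II (bromo equatorial, vinyl axial): E = 1.58 kcal/mol.
ΔE = 1.58 − 0.44 = 1.14 kcal/mol; chair I is more stable.

1.14 kcal/mol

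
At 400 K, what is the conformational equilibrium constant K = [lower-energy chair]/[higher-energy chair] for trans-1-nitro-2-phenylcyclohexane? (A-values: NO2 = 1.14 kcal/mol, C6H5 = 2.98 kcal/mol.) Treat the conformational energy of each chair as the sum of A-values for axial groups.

C1 and C2 have opposite parity, so for the trans isomer the two substituents are e,e in one chair and a,a in the other.
Chair I (nitro axial, phenyl axial): E = 4.12 kcal/mol; chair II (nitro equatorial, phenyl equatorial): E = 0.00 kcal/mol.
ΔG = 4.12 kcal/mol between the two chairs.
K = exp(ΔG/RT) with R = 1.987×10⁻³ kcal mol⁻¹ K⁻¹ and T = 400 K gives K ≈ 178.

K ≈ 178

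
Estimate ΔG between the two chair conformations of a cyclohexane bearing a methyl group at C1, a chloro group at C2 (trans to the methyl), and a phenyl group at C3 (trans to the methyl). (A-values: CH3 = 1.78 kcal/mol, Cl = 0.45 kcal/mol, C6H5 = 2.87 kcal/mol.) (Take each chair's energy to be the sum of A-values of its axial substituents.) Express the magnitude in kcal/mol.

Chair I (methyl axial, chloro axial, phenyl equatorial): E = 2.23 kcal/mol.
Chair II (methyl equatorial, chloro equatorial, phenyl axial): E = 2.87 kcal/mol.
ΔE = 2.87 − 2.23 = 0.64 kcal/mol; chair I is more stable.

0.64 kcal/mol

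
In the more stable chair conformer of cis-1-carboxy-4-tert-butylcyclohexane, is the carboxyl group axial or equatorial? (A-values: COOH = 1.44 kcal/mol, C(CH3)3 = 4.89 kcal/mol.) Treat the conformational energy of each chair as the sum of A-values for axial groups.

axial

C1 and C4 have opposite parity, so for the cis isomer the two substituents are one axial and one equatorial in each chair.
Chair I (carboxyl axial, tert-butyl equatorial): E = 1.44 kcal/mol.
Chair II (carboxyl equatorial, tert-butyl axial): E = 4.89 kcal/mol.
Chair I is the more stable (lower-energy) conformer, and in that chair the carboxyl group is axial.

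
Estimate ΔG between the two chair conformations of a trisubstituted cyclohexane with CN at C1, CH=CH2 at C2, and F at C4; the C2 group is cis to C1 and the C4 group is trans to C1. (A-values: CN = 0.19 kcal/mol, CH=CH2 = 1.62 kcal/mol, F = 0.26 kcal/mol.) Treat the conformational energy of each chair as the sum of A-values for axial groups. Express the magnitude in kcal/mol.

Chair I (cyano axial, vinyl equatorial, fluoro axial): E = 0.45 kcal/mol.
Chair II (cyano equatorial, vinyl axial, fluoro equatorial): E = 1.62 kcal/mol.
ΔE = 1.62 − 0.45 = 1.17 kcal/mol; chair I is more stable.

1.17 kcal/mol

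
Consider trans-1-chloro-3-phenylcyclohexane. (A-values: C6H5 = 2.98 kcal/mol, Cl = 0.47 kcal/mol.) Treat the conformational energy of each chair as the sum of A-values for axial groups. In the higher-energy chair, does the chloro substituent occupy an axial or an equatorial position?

equatorial

C1 and C3 have the same parity, so for the trans isomer the two substituents are one axial and one equatorial in each chair.
Chair I (phenyl axial, chloro equatorial): E = 2.98 kcal/mol.
Chair II (phenyl equatorial, chloro axial): E = 0.47 kcal/mol.
Chair I is the less stable (higher-energy) conformer, and in that chair the chloro group is equatorial.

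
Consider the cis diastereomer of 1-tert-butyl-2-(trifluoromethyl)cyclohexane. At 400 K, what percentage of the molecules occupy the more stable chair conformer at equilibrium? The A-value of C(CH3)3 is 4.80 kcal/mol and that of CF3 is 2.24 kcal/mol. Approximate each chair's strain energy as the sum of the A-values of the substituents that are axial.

C1 and C2 have opposite parity, so for the cis isomer the two substituents are one axial and one equatorial in each chair.
Chair I (tert-butyl axial, trifluoromethyl equatorial): E = 4.80 kcal/mol; chair II (tert-butyl equatorial, trifluoromethyl axial): E = 2.24 kcal/mol.
ΔG = 2.56 kcal/mol between the two chairs.
K = exp(ΔG/RT) with R = 1.987×10⁻³ kcal mol⁻¹ K⁻¹ and T = 400 K gives K ≈ 25.1.
Fraction in the lower-energy chair = K/(K+1) = 96.2%.

96.2%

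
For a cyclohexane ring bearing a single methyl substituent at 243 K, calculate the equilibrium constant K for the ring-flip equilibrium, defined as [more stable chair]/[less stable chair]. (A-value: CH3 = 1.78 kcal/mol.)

One chair has the methyl group axial (E = 1.78 kcal/mol) and the other has it equatorial (E = 0).
ΔG = 1.78 kcal/mol between the two chairs.
K = exp(ΔG/RT) with R = 1.987×10⁻³ kcal mol⁻¹ K⁻¹ and T = 243 K gives K ≈ 39.9.

K ≈ 39.9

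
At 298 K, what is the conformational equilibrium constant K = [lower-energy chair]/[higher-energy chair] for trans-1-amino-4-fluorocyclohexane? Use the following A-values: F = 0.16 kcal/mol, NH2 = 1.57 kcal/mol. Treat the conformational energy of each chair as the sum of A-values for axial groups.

K ≈ 18.6

C1 and C4 have opposite parity, so for the trans isomer the two substituents are e,e in one chair and a,a in the other.
Chair I (fluoro axial, amino axial): E = 1.73 kcal/mol; chair II (fluoro equatorial, amino equatorial): E = 0.00 kcal/mol.
ΔG = 1.73 kcal/mol between the two chairs.
K = exp(ΔG/RT) with R = 1.987×10⁻³ kcal mol⁻¹ K⁻¹ and T = 298 K gives K ≈ 18.6.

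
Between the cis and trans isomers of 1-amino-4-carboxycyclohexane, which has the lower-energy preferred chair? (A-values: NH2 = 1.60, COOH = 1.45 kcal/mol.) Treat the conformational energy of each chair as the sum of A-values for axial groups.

trans

At 1,4 positions (parity opposite): cis → (a,e or e,a); trans → (e,e or a,a).
Best chair for cis: E = 1.45 kcal/mol; best chair for trans: E = 0.00 kcal/mol.
The trans isomer is lower by 1.45 kcal/mol.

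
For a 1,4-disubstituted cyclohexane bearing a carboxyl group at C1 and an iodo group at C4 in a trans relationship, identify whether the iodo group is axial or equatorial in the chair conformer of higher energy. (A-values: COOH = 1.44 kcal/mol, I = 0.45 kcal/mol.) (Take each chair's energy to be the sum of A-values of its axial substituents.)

axial

C1 and C4 have opposite parity, so for the trans isomer the two substituents are e,e in one chair and a,a in the other.
Chair I (carboxyl axial, iodo axial): E = 1.89 kcal/mol.
Chair II (carboxyl equatorial, iodo equatorial): E = 0.00 kcal/mol.
Chair I is the less stable (higher-energy) conformer, and in that chair the iodo group is axial.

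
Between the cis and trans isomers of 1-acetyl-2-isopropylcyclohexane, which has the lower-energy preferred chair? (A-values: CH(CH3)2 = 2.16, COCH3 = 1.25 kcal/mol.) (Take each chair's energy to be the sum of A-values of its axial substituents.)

At 1,2 positions (parity opposite): cis → (a,e or e,a); trans → (e,e or a,a).
Best chair for cis: E = 1.25 kcal/mol; best chair for trans: E = 0.00 kcal/mol.
The trans isomer is lower by 1.25 kcal/mol.

trans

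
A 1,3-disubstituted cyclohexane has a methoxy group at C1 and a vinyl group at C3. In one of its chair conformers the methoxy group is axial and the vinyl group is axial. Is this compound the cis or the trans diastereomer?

C1 and C3 have the same parity, so their axial bonds point in the same direction.
With same-parity carbons, two substituents on the same face are both axial or both equatorial; opposite faces give one of each.
Here the groups are axial/axial → same face → cis.

cis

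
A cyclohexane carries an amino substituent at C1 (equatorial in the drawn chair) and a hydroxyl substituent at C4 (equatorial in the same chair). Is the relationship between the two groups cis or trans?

trans

C1 and C4 have opposite parity, so their axial bonds point in opposite directions.
With opposite-parity carbons, two substituents on the same face are one axial and one equatorial; opposite faces give both axial or both equatorial.
Here the groups are equatorial/equatorial → opposite face → trans.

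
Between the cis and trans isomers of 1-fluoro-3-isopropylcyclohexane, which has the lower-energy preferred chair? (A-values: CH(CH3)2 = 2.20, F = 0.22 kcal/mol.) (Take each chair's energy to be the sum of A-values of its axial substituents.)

At 1,3 positions (parity same): cis → (e,e or a,a); trans → (a,e or e,a).
Best chair for cis: E = 0.00 kcal/mol; best chair for trans: E = 0.22 kcal/mol.
The cis isomer is lower by 0.22 kcal/mol.

cis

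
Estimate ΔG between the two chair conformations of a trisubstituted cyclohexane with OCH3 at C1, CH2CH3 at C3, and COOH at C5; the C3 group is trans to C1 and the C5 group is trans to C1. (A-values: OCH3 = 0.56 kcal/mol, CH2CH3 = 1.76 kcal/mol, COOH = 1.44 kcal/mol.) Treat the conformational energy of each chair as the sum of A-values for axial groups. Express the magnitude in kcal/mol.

Chair I (methoxy axial, ethyl equatorial, carboxyl equatorial): E = 0.56 kcal/mol.
Chair II (methoxy equatorial, ethyl axial, carboxyl axial): E = 3.20 kcal/mol.
ΔE = 3.20 − 0.56 = 2.64 kcal/mol; chair I is more stable.

2.64 kcal/mol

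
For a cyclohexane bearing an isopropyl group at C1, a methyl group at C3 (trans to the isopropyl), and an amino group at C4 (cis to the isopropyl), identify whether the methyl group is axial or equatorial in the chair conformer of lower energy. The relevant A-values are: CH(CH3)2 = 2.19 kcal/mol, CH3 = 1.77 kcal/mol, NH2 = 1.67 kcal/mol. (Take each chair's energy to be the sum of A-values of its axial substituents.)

equatorial

Chair I (isopropyl axial, methyl equatorial, amino equatorial): E = 2.19 kcal/mol.
Chair II (isopropyl equatorial, methyl axial, amino axial): E = 3.44 kcal/mol.
Chair I is the more stable (lower-energy) conformer, and in that chair the methyl group is equatorial.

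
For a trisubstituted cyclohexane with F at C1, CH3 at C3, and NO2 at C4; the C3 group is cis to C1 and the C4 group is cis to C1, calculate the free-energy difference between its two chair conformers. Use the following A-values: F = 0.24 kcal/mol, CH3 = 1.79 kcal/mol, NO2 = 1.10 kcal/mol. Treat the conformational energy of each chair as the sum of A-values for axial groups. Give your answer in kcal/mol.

0.93 kcal/mol

Chair I (fluoro axial, methyl axial, nitro equatorial): E = 2.03 kcal/mol.
Chair II (fluoro equatorial, methyl equatorial, nitro axial): E = 1.10 kcal/mol.
ΔE = 2.03 − 1.10 = 0.93 kcal/mol; chair II is more stable.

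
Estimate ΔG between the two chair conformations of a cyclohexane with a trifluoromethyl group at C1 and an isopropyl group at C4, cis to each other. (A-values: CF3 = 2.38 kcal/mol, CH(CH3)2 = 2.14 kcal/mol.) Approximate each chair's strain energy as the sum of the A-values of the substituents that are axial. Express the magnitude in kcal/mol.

0.24 kcal/mol

C1 and C4 have opposite parity, so for the cis isomer the two substituents are one axial and one equatorial in each chair.
Chair I (trifluoromethyl axial, isopropyl equatorial): E = 2.38 kcal/mol.
Chair II (trifluoromethyl equatorial, isopropyl axial): E = 2.14 kcal/mol.
ΔE = 2.38 − 2.14 = 0.24 kcal/mol; chair II is more stable.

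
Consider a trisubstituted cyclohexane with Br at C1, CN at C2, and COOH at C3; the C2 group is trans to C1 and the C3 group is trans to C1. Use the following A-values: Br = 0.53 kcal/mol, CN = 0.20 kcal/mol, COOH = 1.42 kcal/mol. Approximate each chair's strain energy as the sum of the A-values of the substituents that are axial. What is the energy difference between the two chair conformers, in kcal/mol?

0.69 kcal/mol

Chair I (bromo axial, cyano axial, carboxyl equatorial): E = 0.73 kcal/mol.
Chair II (bromo equatorial, cyano equatorial, carboxyl axial): E = 1.42 kcal/mol.
ΔE = 1.42 − 0.73 = 0.69 kcal/mol; chair I is more stable.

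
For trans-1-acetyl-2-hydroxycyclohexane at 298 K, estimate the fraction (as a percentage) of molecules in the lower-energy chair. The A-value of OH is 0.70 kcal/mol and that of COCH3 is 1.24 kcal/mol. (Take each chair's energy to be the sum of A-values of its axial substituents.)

96.4%

C1 and C2 have opposite parity, so for the trans isomer the two substituents are e,e in one chair and a,a in the other.
Chair I (hydroxyl axial, acetyl axial): E = 1.94 kcal/mol; chair II (hydroxyl equatorial, acetyl equatorial): E = 0.00 kcal/mol.
ΔG = 1.94 kcal/mol between the two chairs.
K = exp(ΔG/RT) with R = 1.987×10⁻³ kcal mol⁻¹ K⁻¹ and T = 298 K gives K ≈ 26.5.
Fraction in the lower-energy chair = K/(K+1) = 96.4%.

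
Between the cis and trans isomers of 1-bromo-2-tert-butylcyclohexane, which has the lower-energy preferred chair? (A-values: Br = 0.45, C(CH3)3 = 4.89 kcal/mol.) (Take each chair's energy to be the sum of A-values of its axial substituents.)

trans

At 1,2 positions (parity opposite): cis → (a,e or e,a); trans → (e,e or a,a).
Best chair for cis: E = 0.45 kcal/mol; best chair for trans: E = 0.00 kcal/mol.
The trans isomer is lower by 0.45 kcal/mol.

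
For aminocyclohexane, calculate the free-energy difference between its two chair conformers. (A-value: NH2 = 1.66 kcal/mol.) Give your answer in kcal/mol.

1.66 kcal/mol

A monosubstituted cyclohexane has one chair with the amino group axial (E = A = 1.66 kcal/mol) and one with it equatorial (E = 0).
ΔE = 1.66 − 0 = 1.66 kcal/mol.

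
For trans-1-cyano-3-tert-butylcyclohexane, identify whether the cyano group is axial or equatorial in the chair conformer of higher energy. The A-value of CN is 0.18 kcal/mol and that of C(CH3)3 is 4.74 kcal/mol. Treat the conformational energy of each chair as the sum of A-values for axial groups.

equatorial

C1 and C3 have the same parity, so for the trans isomer the two substituents are one axial and one equatorial in each chair.
Chair I (cyano axial, tert-butyl equatorial): E = 0.18 kcal/mol.
Chair II (cyano equatorial, tert-butyl axial): E = 4.74 kcal/mol.
Chair II is the less stable (higher-energy) conformer, and in that chair the cyano group is equatorial.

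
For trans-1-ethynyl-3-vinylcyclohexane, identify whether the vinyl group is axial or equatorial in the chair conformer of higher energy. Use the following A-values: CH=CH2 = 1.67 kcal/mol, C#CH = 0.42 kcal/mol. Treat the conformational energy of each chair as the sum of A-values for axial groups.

C1 and C3 have the same parity, so for the trans isomer the two substituents are one axial and one equatorial in each chair.
Chair I (vinyl axial, ethynyl equatorial): E = 1.67 kcal/mol.
Chair II (vinyl equatorial, ethynyl axial): E = 0.42 kcal/mol.
Chair I is the less stable (higher-energy) conformer, and in that chair the vinyl group is axial.

axial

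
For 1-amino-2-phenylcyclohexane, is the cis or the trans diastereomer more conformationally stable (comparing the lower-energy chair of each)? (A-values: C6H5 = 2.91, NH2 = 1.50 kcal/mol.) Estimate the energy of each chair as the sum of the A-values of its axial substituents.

At 1,2 positions (parity opposite): cis → (a,e or e,a); trans → (e,e or a,a).
Best chair for cis: E = 1.50 kcal/mol; best chair for trans: E = 0.00 kcal/mol.
The trans isomer is lower by 1.50 kcal/mol.

trans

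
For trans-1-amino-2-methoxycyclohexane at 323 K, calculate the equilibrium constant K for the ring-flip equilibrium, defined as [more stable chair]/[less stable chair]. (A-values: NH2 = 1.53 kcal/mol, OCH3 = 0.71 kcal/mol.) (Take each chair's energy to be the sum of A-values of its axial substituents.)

C1 and C2 have opposite parity, so for the trans isomer the two substituents are e,e in one chair and a,a in the other.
Chair I (amino axial, methoxy axial): E = 2.24 kcal/mol; chair II (amino equatorial, methoxy equatorial): E = 0.00 kcal/mol.
ΔG = 2.24 kcal/mol between the two chairs.
K = exp(ΔG/RT) with R = 1.987×10⁻³ kcal mol⁻¹ K⁻¹ and T = 323 K gives K ≈ 32.8.

K ≈ 32.8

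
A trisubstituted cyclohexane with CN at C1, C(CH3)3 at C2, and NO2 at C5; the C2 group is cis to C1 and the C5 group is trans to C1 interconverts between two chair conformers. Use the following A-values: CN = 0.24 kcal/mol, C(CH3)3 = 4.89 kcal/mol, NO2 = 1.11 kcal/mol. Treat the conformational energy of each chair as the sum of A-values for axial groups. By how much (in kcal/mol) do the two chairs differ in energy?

Chair I (cyano axial, tert-butyl equatorial, nitro equatorial): E = 0.24 kcal/mol.
Chair II (cyano equatorial, tert-butyl axial, nitro axial): E = 6.00 kcal/mol.
ΔE = 6.00 − 0.24 = 5.76 kcal/mol; chair I is more stable.

5.76 kcal/mol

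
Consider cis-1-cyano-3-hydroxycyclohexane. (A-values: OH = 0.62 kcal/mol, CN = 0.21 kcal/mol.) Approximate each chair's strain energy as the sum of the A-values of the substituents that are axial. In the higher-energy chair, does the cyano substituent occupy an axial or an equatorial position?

C1 and C3 have the same parity, so for the cis isomer the two substituents are e,e in one chair and a,a in the other.
Chair I (hydroxyl axial, cyano axial): E = 0.83 kcal/mol.
Chair II (hydroxyl equatorial, cyano equatorial): E = 0.00 kcal/mol.
Chair I is the less stable (higher-energy) conformer, and in that chair the cyano group is axial.

axial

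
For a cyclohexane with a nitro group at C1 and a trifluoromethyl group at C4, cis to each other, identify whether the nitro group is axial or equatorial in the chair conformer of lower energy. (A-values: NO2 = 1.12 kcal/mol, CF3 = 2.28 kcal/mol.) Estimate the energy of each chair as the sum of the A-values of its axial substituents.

C1 and C4 have opposite parity, so for the cis isomer the two substituents are one axial and one equatorial in each chair.
Chair I (nitro axial, trifluoromethyl equatorial): E = 1.12 kcal/mol.
Chair II (nitro equatorial, trifluoromethyl axial): E = 2.28 kcal/mol.
Chair I is the more stable (lower-energy) conformer, and in that chair the nitro group is axial.

axial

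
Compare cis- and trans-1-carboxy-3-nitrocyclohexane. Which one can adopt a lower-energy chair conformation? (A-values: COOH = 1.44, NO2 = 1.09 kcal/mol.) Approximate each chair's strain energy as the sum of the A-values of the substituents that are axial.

At 1,3 positions (parity same): cis → (e,e or a,a); trans → (a,e or e,a).
Best chair for cis: E = 0.00 kcal/mol; best chair for trans: E = 1.09 kcal/mol.
The cis isomer is lower by 1.09 kcal/mol.

cis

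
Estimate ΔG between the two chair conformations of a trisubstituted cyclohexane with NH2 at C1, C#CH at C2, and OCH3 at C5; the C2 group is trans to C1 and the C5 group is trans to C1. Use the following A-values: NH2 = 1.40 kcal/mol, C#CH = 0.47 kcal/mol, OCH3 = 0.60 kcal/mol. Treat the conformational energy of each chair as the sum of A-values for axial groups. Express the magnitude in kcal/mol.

Chair I (amino axial, ethynyl axial, methoxy equatorial): E = 1.87 kcal/mol.
Chair II (amino equatorial, ethynyl equatorial, methoxy axial): E = 0.60 kcal/mol.
ΔE = 1.87 − 0.60 = 1.27 kcal/mol; chair II is more stable.

1.27 kcal/mol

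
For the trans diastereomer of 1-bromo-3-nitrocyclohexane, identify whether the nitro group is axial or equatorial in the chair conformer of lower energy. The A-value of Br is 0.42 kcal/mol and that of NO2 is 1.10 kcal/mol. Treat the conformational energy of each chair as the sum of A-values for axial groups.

C1 and C3 have the same parity, so for the trans isomer the two substituents are one axial and one equatorial in each chair.
Chair I (bromo axial, nitro equatorial): E = 0.42 kcal/mol.
Chair II (bromo equatorial, nitro axial): E = 1.10 kcal/mol.
Chair I is the more stable (lower-energy) conformer, and in that chair the nitro group is equatorial.

equatorial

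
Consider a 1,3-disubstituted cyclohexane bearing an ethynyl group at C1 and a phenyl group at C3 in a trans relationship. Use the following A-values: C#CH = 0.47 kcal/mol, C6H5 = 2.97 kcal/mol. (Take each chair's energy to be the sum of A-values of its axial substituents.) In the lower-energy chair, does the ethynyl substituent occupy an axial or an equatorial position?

axial

C1 and C3 have the same parity, so for the trans isomer the two substituents are one axial and one equatorial in each chair.
Chair I (ethynyl axial, phenyl equatorial): E = 0.47 kcal/mol.
Chair II (ethynyl equatorial, phenyl axial): E = 2.97 kcal/mol.
Chair I is the more stable (lower-energy) conformer, and in that chair the ethynyl group is axial.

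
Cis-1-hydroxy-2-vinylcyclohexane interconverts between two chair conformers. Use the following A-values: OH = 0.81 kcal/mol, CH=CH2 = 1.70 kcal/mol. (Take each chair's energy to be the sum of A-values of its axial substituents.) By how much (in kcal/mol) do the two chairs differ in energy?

C1 and C2 have opposite parity, so for the cis isomer the two substituents are one axial and one equatorial in each chair.
Chair I (hydroxyl axial, vinyl equatorial): E = 0.81 kcal/mol.
Chair II (hydroxyl equatorial, vinyl axial): E = 1.70 kcal/mol.
ΔE = 1.70 − 0.81 = 0.89 kcal/mol; chair I is more stable.

0.89 kcal/mol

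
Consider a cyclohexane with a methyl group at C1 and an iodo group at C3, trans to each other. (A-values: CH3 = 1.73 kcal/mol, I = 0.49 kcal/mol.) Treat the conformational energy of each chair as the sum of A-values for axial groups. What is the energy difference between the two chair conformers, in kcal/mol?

C1 and C3 have the same parity, so for the trans isomer the two substituents are one axial and one equatorial in each chair.
Chair I (methyl axial, iodo equatorial): E = 1.73 kcal/mol.
Chair II (methyl equatorial, iodo axial): E = 0.49 kcal/mol.
ΔE = 1.73 − 0.49 = 1.24 kcal/mol; chair II is more stable.

1.24 kcal/mol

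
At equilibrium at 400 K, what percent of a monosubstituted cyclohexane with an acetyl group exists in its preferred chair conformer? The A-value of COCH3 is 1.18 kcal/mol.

81.5%

One chair has the acetyl group axial (E = 1.18 kcal/mol) and the other has it equatorial (E = 0).
ΔG = 1.18 kcal/mol between the two chairs.
K = exp(ΔG/RT) with R = 1.987×10⁻³ kcal mol⁻¹ K⁻¹ and T = 400 K gives K ≈ 4.41.
Fraction in the lower-energy chair = K/(K+1) = 81.5%.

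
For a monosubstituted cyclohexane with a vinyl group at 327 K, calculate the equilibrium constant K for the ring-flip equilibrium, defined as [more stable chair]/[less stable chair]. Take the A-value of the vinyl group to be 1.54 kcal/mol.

One chair has the vinyl group axial (E = 1.54 kcal/mol) and the other has it equatorial (E = 0).
ΔG = 1.54 kcal/mol between the two chairs.
K = exp(ΔG/RT) with R = 1.987×10⁻³ kcal mol⁻¹ K⁻¹ and T = 327 K gives K ≈ 10.7.

K ≈ 10.7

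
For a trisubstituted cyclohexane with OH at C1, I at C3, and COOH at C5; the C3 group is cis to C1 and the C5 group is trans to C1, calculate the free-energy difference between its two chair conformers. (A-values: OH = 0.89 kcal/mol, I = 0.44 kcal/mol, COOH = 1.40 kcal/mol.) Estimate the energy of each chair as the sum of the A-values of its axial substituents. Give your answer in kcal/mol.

0.07 kcal/mol

Chair I (hydroxyl axial, iodo axial, carboxyl equatorial): E = 1.33 kcal/mol.
Chair II (hydroxyl equatorial, iodo equatorial, carboxyl axial): E = 1.40 kcal/mol.
ΔE = 1.40 − 1.33 = 0.07 kcal/mol; chair I is more stable.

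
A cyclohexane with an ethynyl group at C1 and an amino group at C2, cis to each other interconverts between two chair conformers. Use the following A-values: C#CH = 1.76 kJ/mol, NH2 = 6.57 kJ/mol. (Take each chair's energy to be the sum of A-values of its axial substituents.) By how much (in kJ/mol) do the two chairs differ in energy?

C1 and C2 have opposite parity, so for the cis isomer the two substituents are one axial and one equatorial in each chair.
Chair I (ethynyl axial, amino equatorial): E = 1.76 kJ/mol.
Chair II (ethynyl equatorial, amino axial): E = 6.57 kJ/mol.
ΔE = 6.57 − 1.76 = 4.81 kJ/mol; chair I is more stable.

4.81 kJ/mol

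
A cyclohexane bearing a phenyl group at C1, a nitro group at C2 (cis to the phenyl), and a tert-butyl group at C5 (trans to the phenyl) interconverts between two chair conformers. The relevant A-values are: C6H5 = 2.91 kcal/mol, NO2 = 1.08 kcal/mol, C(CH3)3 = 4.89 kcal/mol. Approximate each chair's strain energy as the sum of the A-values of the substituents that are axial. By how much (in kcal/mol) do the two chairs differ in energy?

3.06 kcal/mol

Chair I (phenyl axial, nitro equatorial, tert-butyl equatorial): E = 2.91 kcal/mol.
Chair II (phenyl equatorial, nitro axial, tert-butyl axial): E = 5.97 kcal/mol.
ΔE = 5.97 − 2.91 = 3.06 kcal/mol; chair I is more stable.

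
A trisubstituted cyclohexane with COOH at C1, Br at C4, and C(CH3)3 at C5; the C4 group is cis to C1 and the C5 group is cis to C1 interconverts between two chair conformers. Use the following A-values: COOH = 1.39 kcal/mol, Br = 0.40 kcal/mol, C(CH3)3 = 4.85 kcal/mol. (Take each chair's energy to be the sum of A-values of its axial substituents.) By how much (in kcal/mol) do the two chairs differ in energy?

5.84 kcal/mol

Chair I (carboxyl axial, bromo equatorial, tert-butyl axial): E = 6.24 kcal/mol.
Chair II (carboxyl equatorial, bromo axial, tert-butyl equatorial): E = 0.40 kcal/mol.
ΔE = 6.24 − 0.40 = 5.84 kcal/mol; chair II is more stable.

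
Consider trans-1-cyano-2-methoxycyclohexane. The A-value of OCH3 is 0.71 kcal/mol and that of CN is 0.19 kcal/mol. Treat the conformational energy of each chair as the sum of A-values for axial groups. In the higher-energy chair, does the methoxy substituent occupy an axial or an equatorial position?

C1 and C2 have opposite parity, so for the trans isomer the two substituents are e,e in one chair and a,a in the other.
Chair I (methoxy axial, cyano axial): E = 0.90 kcal/mol.
Chair II (methoxy equatorial, cyano equatorial): E = 0.00 kcal/mol.
Chair I is the less stable (higher-energy) conformer, and in that chair the methoxy group is axial.

axial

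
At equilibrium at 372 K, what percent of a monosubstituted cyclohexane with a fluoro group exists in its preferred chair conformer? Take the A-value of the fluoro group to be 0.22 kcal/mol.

One chair has the fluoro group axial (E = 0.22 kcal/mol) and the other has it equatorial (E = 0).
ΔG = 0.22 kcal/mol between the two chairs.
K = exp(ΔG/RT) with R = 1.987×10⁻³ kcal mol⁻¹ K⁻¹ and T = 372 K gives K ≈ 1.35.
Fraction in the lower-energy chair = K/(K+1) = 57.4%.

57.4%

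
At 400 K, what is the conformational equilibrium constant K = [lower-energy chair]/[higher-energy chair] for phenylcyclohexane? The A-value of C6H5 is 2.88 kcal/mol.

One chair has the phenyl group axial (E = 2.88 kcal/mol) and the other has it equatorial (E = 0).
ΔG = 2.88 kcal/mol between the two chairs.
K = exp(ΔG/RT) with R = 1.987×10⁻³ kcal mol⁻¹ K⁻¹ and T = 400 K gives K ≈ 37.5.

K ≈ 37.5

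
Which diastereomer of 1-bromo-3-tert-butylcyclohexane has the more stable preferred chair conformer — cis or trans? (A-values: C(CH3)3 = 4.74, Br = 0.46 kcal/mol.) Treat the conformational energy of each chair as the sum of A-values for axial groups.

cis

At 1,3 positions (parity same): cis → (e,e or a,a); trans → (a,e or e,a).
Best chair for cis: E = 0.00 kcal/mol; best chair for trans: E = 0.46 kcal/mol.
The cis isomer is lower by 0.46 kcal/mol.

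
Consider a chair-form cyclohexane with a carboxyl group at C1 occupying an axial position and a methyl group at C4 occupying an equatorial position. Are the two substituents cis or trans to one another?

cis

C1 and C4 have opposite parity, so their axial bonds point in opposite directions.
With opposite-parity carbons, two substituents on the same face are one axial and one equatorial; opposite faces give both axial or both equatorial.
Here the groups are axial/equatorial → same face → cis.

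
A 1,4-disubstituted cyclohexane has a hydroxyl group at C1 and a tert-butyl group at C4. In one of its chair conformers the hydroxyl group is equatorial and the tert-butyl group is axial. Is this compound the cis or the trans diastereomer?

C1 and C4 have opposite parity, so their axial bonds point in opposite directions.
With opposite-parity carbons, two substituents on the same face are one axial and one equatorial; opposite faces give both axial or both equatorial.
Here the groups are equatorial/axial → same face → cis.

cis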